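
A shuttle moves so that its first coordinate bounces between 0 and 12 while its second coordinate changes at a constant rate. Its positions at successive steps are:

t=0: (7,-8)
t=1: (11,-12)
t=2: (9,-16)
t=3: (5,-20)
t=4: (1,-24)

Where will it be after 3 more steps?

(11,-36)

The first coordinate reflects between 0 and 12, moving 4 per step.
  step 5: 1 → 3
  step 6: 3 → 7
  step 7: 7 → 11
The second coordinate changes by -4 each step: at step 7 it is -36.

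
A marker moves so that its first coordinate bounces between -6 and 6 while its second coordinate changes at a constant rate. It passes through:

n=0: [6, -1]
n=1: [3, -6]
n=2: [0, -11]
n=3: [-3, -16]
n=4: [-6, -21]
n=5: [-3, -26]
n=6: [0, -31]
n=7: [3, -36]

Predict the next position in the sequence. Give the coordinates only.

[6, -41]

The first coordinate reflects between -6 and 6, moving 3 per step.
  step 8: 3 → 6
The second coordinate changes by -5 each step: at step 8 it is -41.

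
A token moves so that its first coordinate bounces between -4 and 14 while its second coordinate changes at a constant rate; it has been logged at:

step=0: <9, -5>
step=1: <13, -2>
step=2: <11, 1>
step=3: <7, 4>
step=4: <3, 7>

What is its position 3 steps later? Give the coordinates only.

<1, 16>

The first coordinate reflects between -4 and 14, moving 4 per step.
  step 5: 3 → -1
  step 6: -1 → -3
  step 7: -3 → 1
The second coordinate changes by +3 each step: at step 7 it is 16.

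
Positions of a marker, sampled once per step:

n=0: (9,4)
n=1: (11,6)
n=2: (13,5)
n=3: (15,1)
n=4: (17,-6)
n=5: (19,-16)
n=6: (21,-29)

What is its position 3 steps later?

(27,-86)

First differences are (+2,+2), (+2,-1), (+2,-4), (+2,-7), (+2,-10), (+2,-13); their common second difference is (+0,-3) (constant acceleration).
step 7: (21,-29) + (+2,-16) → (23,-45)
step 8: (23,-45) + (+2,-19) → (25,-64)
step 9: (25,-64) + (+2,-22) → (27,-86)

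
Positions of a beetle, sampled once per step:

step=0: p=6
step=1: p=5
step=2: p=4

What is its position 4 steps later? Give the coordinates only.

The position changes by -1 every step.
step 3: 4 − 1 → p=3
step 4: 3 − 1 → p=2
step 5: 2 − 1 → p=1
step 6: 1 − 1 → p=0

p=0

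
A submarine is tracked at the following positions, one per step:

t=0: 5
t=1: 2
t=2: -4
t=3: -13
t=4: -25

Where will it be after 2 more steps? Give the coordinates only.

-58

First differences are -3, -6, -9, -12; their common second difference is -3 (constant acceleration).
step 5: -25 − 15 → -40
step 6: -40 − 18 → -58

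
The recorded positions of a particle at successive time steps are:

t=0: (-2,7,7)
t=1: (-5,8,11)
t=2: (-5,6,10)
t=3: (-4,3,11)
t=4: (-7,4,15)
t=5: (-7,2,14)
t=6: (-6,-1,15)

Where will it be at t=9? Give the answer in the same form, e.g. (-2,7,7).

(-8,-5,19)

Step-to-step displacements: (-3,+1,+4), (+0,-2,-1), (+1,-3,+1), (-3,+1,+4), (+0,-2,-1), (+1,-3,+1) — a repeating cycle of length 3.
step 7: apply (-3,+1,+4) → (-9,0,19)
step 8: apply (+0,-2,-1) → (-9,-2,18)
step 9: apply (+1,-3,+1) → (-8,-5,19)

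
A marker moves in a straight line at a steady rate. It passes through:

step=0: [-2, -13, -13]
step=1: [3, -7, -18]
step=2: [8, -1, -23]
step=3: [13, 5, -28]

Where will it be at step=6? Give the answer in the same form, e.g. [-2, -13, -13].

Constant displacement of [+5, +6, -5] per step.
step 4: [13, 5, -28] + [+5, +6, -5] → [18, 11, -33]
step 5: [18, 11, -33] + [+5, +6, -5] → [23, 17, -38]
step 6: [23, 17, -38] + [+5, +6, -5] → [28, 23, -43]

[28, 23, -43]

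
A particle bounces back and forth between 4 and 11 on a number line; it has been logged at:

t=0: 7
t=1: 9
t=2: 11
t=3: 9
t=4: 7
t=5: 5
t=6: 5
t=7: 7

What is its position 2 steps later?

11

The value reflects between 4 and 11, moving 2 per step.
  step 8: 7 → 9
  step 9: 9 → 11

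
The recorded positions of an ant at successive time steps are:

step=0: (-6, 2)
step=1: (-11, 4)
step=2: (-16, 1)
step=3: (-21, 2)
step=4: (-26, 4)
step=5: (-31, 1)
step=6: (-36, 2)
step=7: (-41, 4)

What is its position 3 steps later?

(-56, 4)

The first coordinate changes by -5 each step, so at step 10 it is -6 + 10·(-5) = -56.
The second coordinate repeats the cycle [2, 4, 1] with period 3; step 10 mod 3 = 1, giving 4.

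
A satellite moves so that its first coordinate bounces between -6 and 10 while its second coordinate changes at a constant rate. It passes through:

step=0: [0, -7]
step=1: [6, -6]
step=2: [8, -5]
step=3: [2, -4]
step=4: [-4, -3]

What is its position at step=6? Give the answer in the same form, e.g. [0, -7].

The first coordinate reflects between -6 and 10, moving 6 per step.
  step 5: -4 → -2
  step 6: -2 → 4
The second coordinate changes by +1 each step: at step 6 it is -1.

[4, -1]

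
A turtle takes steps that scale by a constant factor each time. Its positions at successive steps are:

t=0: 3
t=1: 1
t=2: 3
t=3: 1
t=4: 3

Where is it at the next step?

Consecutive displacements -2, +2, -2, +2 scale by a factor of -1 each step.
step 5: 3 − 2 → 1

1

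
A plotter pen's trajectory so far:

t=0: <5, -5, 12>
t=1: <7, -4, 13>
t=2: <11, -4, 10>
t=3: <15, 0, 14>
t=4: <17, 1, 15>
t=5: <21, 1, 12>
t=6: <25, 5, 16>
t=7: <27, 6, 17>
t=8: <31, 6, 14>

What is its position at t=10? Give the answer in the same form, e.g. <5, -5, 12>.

<37, 11, 19>

The moves between consecutive positions are <+2, +1, +1>, <+4, +0, -3>, <+4, +4, +4>, <+2, +1, +1>, <+4, +0, -3>, <+4, +4, +4>, <+2, +1, +1>, <+4, +0, -3>; they repeat the 3-cycle [<+2, +1, +1>, <+4, +0, -3>, <+4, +4, +4>].
step 9: apply <+4, +4, +4> → <35, 10, 18>
step 10: apply <+2, +1, +1> → <37, 11, 19>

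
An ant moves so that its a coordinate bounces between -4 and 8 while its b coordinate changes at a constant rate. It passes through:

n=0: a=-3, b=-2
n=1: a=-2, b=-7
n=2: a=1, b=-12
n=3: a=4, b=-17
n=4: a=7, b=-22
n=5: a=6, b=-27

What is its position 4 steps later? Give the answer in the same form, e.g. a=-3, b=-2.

The a coordinate reflects between -4 and 8, moving 3 per step.
  step 6: 6 → 3
  step 7: 3 → 0
  step 8: 0 → -3
  step 9: -3 → -2
The b coordinate changes by -5 each step: at step 9 it is -47.

a=-2, b=-47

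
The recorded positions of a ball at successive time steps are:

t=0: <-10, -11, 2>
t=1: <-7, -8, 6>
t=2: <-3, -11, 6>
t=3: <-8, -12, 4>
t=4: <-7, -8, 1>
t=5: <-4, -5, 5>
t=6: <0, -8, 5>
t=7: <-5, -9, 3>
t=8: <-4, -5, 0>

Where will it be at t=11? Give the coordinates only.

Step-to-step displacements: <+3, +3, +4>, <+4, -3, +0>, <-5, -1, -2>, <+1, +4, -3>, <+3, +3, +4>, <+4, -3, +0>, <-5, -1, -2>, <+1, +4, -3> — a repeating cycle of length 4.
step 9: apply <+3, +3, +4> → <-1, -2, 4>
step 10: apply <+4, -3, +0> → <3, -5, 4>
step 11: apply <-5, -1, -2> → <-2, -6, 2>

<-2, -6, 2>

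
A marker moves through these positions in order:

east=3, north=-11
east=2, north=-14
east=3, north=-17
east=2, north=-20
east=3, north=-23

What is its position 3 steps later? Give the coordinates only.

east=2, north=-32

The east coordinate repeats the cycle [3, 2] with period 2; step 7 mod 2 = 1, giving 2.
The north coordinate changes by -3 each step, so at step 7 it is -11 + 7·(-3) = -32.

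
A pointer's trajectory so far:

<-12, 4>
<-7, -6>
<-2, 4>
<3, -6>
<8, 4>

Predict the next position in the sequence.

<13, -6>

The first coordinate changes by +5 each step, so at step 5 it is -12 + 5·(5) = 13.
The second coordinate repeats the cycle [4, -6] with period 2; step 5 mod 2 = 1, giving -6.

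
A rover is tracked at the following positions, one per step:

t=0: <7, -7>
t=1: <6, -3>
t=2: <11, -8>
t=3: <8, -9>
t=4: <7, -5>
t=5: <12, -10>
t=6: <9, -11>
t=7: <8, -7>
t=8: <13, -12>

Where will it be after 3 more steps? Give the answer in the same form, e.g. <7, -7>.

Step-to-step displacements: <-1, +4>, <+5, -5>, <-3, -1>, <-1, +4>, <+5, -5>, <-3, -1>, <-1, +4>, <+5, -5> — a repeating cycle of length 3.
step 9: apply <-3, -1> → <10, -13>
step 10: apply <-1, +4> → <9, -9>
step 11: apply <+5, -5> → <14, -14>

<14, -14>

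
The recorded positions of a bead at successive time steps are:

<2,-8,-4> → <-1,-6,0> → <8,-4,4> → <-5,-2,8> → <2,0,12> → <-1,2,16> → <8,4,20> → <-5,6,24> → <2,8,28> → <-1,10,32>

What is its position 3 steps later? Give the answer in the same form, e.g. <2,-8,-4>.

The first coordinate repeats the cycle [2, -1, 8, -5] with period 4; step 12 mod 4 = 0, giving 2.
The second coordinate changes by +2 each step, so at step 12 it is -8 + 12·(2) = 16.
The third coordinate changes by +4 each step, so at step 12 it is -4 + 12·(4) = 44.

<2,16,44>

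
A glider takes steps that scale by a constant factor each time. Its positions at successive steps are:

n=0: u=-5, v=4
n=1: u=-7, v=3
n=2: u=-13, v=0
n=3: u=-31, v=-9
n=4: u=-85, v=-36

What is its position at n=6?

Step-to-step displacements: (-2, -1), (-6, -3), (-18, -9), (-54, -27); each is 3× the previous.
step 5: u=-85, v=-36 + (-162, -81) → u=-247, v=-117
step 6: u=-247, v=-117 + (-486, -243) → u=-733, v=-360

u=-733, v=-360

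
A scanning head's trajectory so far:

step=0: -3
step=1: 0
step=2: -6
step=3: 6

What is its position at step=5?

30

The jumps are +3, -6, +12 — a geometric progression with ratio -2.
step 4: 6 − 24 → -18
step 5: -18 + 48 → 30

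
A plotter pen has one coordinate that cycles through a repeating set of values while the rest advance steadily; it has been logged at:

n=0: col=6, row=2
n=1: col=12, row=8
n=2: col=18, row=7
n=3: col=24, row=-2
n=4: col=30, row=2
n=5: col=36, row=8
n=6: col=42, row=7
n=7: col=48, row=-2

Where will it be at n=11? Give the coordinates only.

col=72, row=-2

The col coordinate changes by +6 each step, so at step 11 it is 6 + 11·(6) = 72.
The row coordinate repeats the cycle [2, 8, 7, -2] with period 4; step 11 mod 4 = 3, giving -2.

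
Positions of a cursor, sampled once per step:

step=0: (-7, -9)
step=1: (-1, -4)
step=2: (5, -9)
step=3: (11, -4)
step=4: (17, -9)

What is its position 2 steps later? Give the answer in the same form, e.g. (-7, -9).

The first coordinate changes by +6 each step, so at step 6 it is -7 + 6·(6) = 29.
The second coordinate repeats the cycle [-9, -4] with period 2; step 6 mod 2 = 0, giving -9.

(29, -9)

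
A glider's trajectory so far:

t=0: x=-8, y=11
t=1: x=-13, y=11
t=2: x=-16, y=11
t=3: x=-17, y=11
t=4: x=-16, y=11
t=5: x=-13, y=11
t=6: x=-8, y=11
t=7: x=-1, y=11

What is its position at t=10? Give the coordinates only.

x=32, y=11

Taking differences between consecutive positions: (-5, +0), (-3, +0), (-1, +0), (+1, +0), (+3, +0), (+5, +0), (+7, +0). These grow by (+2, +0) each step.
step 8: x=-1, y=11 + (+9, +0) → x=8, y=11
step 9: x=8, y=11 + (+11, +0) → x=19, y=11
step 10: x=19, y=11 + (+13, +0) → x=32, y=11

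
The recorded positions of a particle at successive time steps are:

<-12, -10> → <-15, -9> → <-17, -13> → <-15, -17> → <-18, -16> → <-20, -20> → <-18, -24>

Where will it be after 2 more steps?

<-23, -27>

The moves between consecutive positions are <-3, +1>, <-2, -4>, <+2, -4>, <-3, +1>, <-2, -4>, <+2, -4>; they repeat the 3-cycle [<-3, +1>, <-2, -4>, <+2, -4>].
step 7: apply <-3, +1> → <-21, -23>
step 8: apply <-2, -4> → <-23, -27>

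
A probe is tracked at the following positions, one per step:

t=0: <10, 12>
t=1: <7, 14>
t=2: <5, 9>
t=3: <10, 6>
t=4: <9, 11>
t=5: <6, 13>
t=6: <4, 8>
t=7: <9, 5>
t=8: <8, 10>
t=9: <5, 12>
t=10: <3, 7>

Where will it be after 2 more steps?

Differencing gives <-3, +2>, <-2, -5>, <+5, -3>, <-1, +5>, <-3, +2>, <-2, -5>, <+5, -3>, <-1, +5>, <-3, +2>, <-2, -5>. This is the pattern <-3, +2>, <-2, -5>, <+5, -3>, <-1, +5> repeated.
step 11: apply <+5, -3> → <8, 4>
step 12: apply <-1, +5> → <7, 9>

<7, 9>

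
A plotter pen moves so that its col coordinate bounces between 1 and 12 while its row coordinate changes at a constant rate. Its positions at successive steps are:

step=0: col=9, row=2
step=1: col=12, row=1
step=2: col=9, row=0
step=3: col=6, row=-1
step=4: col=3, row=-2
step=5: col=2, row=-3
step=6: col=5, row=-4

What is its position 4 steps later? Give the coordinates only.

The col coordinate travels 3 per step and bounces off the walls at 1 and 12.
  step 7: 5 → 8
  step 8: 8 → 11
  step 9: 11 → 10
  step 10: 10 → 7
The row coordinate changes by -1 each step: at step 10 it is -8.

col=7, row=-8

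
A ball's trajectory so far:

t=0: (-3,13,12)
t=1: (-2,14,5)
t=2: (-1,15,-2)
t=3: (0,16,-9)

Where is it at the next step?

Each step adds (+1,+1,-7) to the position.
step 4: (0,16,-9) + (+1,+1,-7) → (1,17,-16)

(1,17,-16)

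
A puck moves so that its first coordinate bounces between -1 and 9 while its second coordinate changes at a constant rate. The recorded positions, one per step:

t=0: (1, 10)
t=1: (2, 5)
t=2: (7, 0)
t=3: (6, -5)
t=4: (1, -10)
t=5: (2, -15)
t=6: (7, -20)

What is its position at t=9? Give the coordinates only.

The first coordinate travels 5 per step and bounces off the walls at -1 and 9.
  step 7: 7 → 6
  step 8: 6 → 1
  step 9: 1 → 2
The second coordinate changes by -5 each step: at step 9 it is -35.

(2, -35)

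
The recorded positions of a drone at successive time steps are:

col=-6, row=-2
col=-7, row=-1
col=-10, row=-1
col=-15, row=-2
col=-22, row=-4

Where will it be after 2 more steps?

First differences are (-1, +1), (-3, +0), (-5, -1), (-7, -2); their common second difference is (-2, -1) (constant acceleration).
step 5: col=-22, row=-4 + (-9, -3) → col=-31, row=-7
step 6: col=-31, row=-7 + (-11, -4) → col=-42, row=-11

col=-42, row=-11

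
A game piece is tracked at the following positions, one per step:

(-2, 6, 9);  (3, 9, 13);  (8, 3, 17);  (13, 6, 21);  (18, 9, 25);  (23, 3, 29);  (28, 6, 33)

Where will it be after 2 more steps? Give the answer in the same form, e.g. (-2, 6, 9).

(38, 3, 41)

First: linear, +5 per step → 38 at step 8.
Second: cycles through 6, 9, 3 every 3 steps. Step 8 lands at position 2 of the cycle → 3.
Third: linear, +4 per step → 41 at step 8.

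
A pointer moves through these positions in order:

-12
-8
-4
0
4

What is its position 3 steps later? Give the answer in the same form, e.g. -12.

The position changes by +4 every step.
step 5: 4 + 4 → 8
step 6: 8 + 4 → 12
step 7: 12 + 4 → 16

16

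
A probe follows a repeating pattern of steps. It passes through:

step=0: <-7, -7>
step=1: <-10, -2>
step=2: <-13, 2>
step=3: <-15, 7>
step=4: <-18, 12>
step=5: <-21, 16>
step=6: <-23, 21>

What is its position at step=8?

<-29, 30>

Step-to-step displacements: <-3, +5>, <-3, +4>, <-2, +5>, <-3, +5>, <-3, +4>, <-2, +5> — a repeating cycle of length 3.
step 7: apply <-3, +5> → <-26, 26>
step 8: apply <-3, +4> → <-29, 30>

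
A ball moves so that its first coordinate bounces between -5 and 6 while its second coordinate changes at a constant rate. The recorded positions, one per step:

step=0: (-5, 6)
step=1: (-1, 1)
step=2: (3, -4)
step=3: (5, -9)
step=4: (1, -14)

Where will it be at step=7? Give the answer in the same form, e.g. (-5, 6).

(1, -29)

The first coordinate reflects between -5 and 6, moving 4 per step.
  step 5: 1 → -3
  step 6: -3 → -3
  step 7: -3 → 1
The second coordinate changes by -5 each step: at step 7 it is -29.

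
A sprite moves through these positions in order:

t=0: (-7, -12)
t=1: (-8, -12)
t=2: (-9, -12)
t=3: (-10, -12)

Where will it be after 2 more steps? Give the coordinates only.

(-12, -12)

Each step adds (-1, +0) to the position.
step 4: (-10, -12) + (-1, +0) → (-11, -12)
step 5: (-11, -12) + (-1, +0) → (-12, -12)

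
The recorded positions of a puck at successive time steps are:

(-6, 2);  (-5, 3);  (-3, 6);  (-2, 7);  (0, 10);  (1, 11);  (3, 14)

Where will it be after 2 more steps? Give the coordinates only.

Differencing gives (+1, +1), (+2, +3), (+1, +1), (+2, +3), (+1, +1), (+2, +3). This is the pattern (+1, +1), (+2, +3) repeated.
step 7: apply (+1, +1) → (4, 15)
step 8: apply (+2, +3) → (6, 18)

(6, 18)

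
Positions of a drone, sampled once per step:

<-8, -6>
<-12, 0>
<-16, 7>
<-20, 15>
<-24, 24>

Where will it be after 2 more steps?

<-32, 45>

First differences are <-4, +6>, <-4, +7>, <-4, +8>, <-4, +9>; their common second difference is <+0, +1> (constant acceleration).
step 5: <-24, 24> + <-4, +10> → <-28, 34>
step 6: <-28, 34> + <-4, +11> → <-32, 45>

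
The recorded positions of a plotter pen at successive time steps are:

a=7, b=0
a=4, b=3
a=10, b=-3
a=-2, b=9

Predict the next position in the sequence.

a=22, b=-15

The jumps are (-3,+3), (+6,-6), (-12,+12) — a geometric progression with ratio -2.
step 4: a=-2, b=9 + (+24,-24) → a=22, b=-15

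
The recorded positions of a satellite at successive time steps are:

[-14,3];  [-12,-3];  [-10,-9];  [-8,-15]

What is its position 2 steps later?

The position changes by [+2,-6] every step.
step 4: [-8,-15] + [+2,-6] → [-6,-21]
step 5: [-6,-21] + [+2,-6] → [-4,-27]

[-4,-27]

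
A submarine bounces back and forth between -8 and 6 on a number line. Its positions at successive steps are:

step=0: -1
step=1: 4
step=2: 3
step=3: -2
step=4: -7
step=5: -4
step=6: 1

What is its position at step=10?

The value reflects between -8 and 6, moving 5 per step.
  step 7: 1 → 6
  step 8: 6 → 1
  step 9: 1 → -4
  step 10: -4 → -7

-7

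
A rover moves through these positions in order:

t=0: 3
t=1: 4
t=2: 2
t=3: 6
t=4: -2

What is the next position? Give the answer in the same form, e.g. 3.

14

The jumps are +1, -2, +4, -8 — a geometric progression with ratio -2.
step 5: -2 + 16 → 14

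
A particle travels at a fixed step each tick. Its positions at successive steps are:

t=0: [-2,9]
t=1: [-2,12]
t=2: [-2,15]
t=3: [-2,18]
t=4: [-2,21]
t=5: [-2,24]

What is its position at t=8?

[-2,33]

Constant displacement of [+0,+3] per step.
step 6: [-2,24] + [+0,+3] → [-2,27]
step 7: [-2,27] + [+0,+3] → [-2,30]
step 8: [-2,30] + [+0,+3] → [-2,33]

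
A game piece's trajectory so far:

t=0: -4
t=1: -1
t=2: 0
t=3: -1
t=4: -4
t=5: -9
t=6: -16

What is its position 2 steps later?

-36

Taking differences between consecutive positions: +3, +1, -1, -3, -5, -7. These grow by -2 each step.
step 7: -16 − 9 → -25
step 8: -25 − 11 → -36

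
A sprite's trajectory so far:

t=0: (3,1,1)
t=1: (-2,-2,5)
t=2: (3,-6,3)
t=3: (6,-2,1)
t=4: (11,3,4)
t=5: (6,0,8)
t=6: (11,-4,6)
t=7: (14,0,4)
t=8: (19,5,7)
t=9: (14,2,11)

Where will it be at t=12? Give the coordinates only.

(27,7,10)

The moves between consecutive positions are (-5,-3,+4), (+5,-4,-2), (+3,+4,-2), (+5,+5,+3), (-5,-3,+4), (+5,-4,-2), (+3,+4,-2), (+5,+5,+3), (-5,-3,+4); they repeat the 4-cycle [(-5,-3,+4), (+5,-4,-2), (+3,+4,-2), (+5,+5,+3)].
step 10: apply (+5,-4,-2) → (19,-2,9)
step 11: apply (+3,+4,-2) → (22,2,7)
step 12: apply (+5,+5,+3) → (27,7,10)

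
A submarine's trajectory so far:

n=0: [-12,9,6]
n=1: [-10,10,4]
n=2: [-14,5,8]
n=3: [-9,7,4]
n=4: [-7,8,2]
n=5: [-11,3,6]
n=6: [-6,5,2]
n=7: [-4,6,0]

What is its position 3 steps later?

[-1,4,-2]

Differencing gives [+2,+1,-2], [-4,-5,+4], [+5,+2,-4], [+2,+1,-2], [-4,-5,+4], [+5,+2,-4], [+2,+1,-2]. This is the pattern [+2,+1,-2], [-4,-5,+4], [+5,+2,-4] repeated.
step 8: apply [-4,-5,+4] → [-8,1,4]
step 9: apply [+5,+2,-4] → [-3,3,0]
step 10: apply [+2,+1,-2] → [-1,4,-2]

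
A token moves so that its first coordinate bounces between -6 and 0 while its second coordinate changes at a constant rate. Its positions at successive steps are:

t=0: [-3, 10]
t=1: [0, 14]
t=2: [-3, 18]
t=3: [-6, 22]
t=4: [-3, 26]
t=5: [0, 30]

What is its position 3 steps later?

[-3, 42]

The first coordinate reflects between -6 and 0, moving 3 per step.
  step 6: 0 → -3
  step 7: -3 → -6
  step 8: -6 → -3
The second coordinate changes by +4 each step: at step 8 it is 42.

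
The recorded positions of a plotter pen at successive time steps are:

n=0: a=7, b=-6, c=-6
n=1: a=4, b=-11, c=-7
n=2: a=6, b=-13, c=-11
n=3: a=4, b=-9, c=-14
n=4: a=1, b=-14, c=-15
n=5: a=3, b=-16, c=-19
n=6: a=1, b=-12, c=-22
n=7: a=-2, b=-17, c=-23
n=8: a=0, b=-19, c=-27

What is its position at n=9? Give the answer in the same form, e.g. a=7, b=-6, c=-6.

The moves between consecutive positions are (-3,-5,-1), (+2,-2,-4), (-2,+4,-3), (-3,-5,-1), (+2,-2,-4), (-2,+4,-3), (-3,-5,-1), (+2,-2,-4); they repeat the 3-cycle [(-3,-5,-1), (+2,-2,-4), (-2,+4,-3)].
step 9: apply (-2,+4,-3) → a=-2, b=-15, c=-30

a=-2, b=-15, c=-30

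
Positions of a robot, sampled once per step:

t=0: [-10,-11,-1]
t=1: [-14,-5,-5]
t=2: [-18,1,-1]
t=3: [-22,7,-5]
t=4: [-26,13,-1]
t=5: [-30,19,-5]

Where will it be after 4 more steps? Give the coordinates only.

[-46,43,-5]

First: linear, -4 per step → -46 at step 9.
Second: linear, +6 per step → 43 at step 9.
Third: cycles through -1, -5 every 2 steps. Step 9 lands at position 1 of the cycle → -5.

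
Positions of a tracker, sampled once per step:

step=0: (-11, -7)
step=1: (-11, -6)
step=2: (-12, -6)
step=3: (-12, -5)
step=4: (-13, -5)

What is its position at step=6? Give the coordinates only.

(-14, -4)

The moves between consecutive positions are (+0, +1), (-1, +0), (+0, +1), (-1, +0); they repeat the 2-cycle [(+0, +1), (-1, +0)].
step 5: apply (+0, +1) → (-13, -4)
step 6: apply (-1, +0) → (-14, -4)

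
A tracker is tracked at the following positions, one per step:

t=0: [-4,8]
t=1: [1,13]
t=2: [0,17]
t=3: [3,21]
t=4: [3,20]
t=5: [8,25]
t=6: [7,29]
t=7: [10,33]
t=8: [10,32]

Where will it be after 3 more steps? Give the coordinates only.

Differencing gives [+5,+5], [-1,+4], [+3,+4], [+0,-1], [+5,+5], [-1,+4], [+3,+4], [+0,-1]. This is the pattern [+5,+5], [-1,+4], [+3,+4], [+0,-1] repeated.
step 9: apply [+5,+5] → [15,37]
step 10: apply [-1,+4] → [14,41]
step 11: apply [+3,+4] → [17,45]

[17,45]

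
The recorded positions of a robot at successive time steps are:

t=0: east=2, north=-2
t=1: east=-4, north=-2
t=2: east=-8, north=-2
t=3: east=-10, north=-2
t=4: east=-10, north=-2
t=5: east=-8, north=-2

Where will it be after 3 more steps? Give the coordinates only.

east=10, north=-2

First differences are (-6, +0), (-4, +0), (-2, +0), (+0, +0), (+2, +0); their common second difference is (+2, +0) (constant acceleration).
step 6: east=-8, north=-2 + (+4, +0) → east=-4, north=-2
step 7: east=-4, north=-2 + (+6, +0) → east=2, north=-2
step 8: east=2, north=-2 + (+8, +0) → east=10, north=-2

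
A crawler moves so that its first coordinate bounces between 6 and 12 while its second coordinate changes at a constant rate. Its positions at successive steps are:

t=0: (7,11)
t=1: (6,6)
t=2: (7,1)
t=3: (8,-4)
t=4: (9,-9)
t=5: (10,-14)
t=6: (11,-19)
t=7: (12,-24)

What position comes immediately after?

(11,-29)

The first coordinate reflects between 6 and 12, moving 1 per step.
  step 8: 12 → 11
The second coordinate changes by -5 each step: at step 8 it is -29.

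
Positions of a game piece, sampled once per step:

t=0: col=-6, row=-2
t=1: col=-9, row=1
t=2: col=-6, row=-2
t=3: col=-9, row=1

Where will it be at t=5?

Step-to-step displacements: (-3,+3), (+3,-3), (-3,+3); each is -1× the previous.
step 4: col=-9, row=1 + (+3,-3) → col=-6, row=-2
step 5: col=-6, row=-2 + (-3,+3) → col=-9, row=1

col=-9, row=1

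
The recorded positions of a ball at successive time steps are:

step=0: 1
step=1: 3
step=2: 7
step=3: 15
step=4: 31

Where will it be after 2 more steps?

127

The jumps are +2, +4, +8, +16 — a geometric progression with ratio 2.
step 5: 31 + 32 → 63
step 6: 63 + 64 → 127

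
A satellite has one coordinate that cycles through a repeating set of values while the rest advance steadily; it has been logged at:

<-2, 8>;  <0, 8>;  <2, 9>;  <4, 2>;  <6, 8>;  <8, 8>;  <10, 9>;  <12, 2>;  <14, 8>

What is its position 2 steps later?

<18, 9>

The first coordinate changes by +2 each step, so at step 10 it is -2 + 10·(2) = 18.
The second coordinate repeats the cycle [8, 8, 9, 2] with period 4; step 10 mod 4 = 2, giving 9.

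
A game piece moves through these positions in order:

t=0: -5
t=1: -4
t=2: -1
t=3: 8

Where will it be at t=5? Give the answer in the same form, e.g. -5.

116

Consecutive displacements +1, +3, +9 scale by a factor of 3 each step.
step 4: 8 + 27 → 35
step 5: 35 + 81 → 116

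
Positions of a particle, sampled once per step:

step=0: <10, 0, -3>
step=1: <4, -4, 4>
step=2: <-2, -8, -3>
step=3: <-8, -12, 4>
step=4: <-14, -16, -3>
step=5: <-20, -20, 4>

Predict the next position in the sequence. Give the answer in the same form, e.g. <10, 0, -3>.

First: linear, -6 per step → -26 at step 6.
Second: linear, -4 per step → -24 at step 6.
Third: cycles through -3, 4 every 2 steps. Step 6 lands at position 0 of the cycle → -3.

<-26, -24, -3>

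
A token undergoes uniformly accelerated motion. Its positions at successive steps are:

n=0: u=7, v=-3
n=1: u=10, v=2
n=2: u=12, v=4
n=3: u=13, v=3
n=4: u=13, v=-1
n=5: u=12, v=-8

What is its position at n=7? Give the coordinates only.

First differences are (+3, +5), (+2, +2), (+1, -1), (+0, -4), (-1, -7); their common second difference is (-1, -3) (constant acceleration).
step 6: u=12, v=-8 + (-2, -10) → u=10, v=-18
step 7: u=10, v=-18 + (-3, -13) → u=7, v=-31

u=7, v=-31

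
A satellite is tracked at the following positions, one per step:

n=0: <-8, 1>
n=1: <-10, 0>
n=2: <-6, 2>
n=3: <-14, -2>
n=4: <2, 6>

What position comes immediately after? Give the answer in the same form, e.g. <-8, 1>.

<-30, -10>

The jumps are <-2, -1>, <+4, +2>, <-8, -4>, <+16, +8> — a geometric progression with ratio -2.
step 5: <2, 6> + <-32, -16> → <-30, -10>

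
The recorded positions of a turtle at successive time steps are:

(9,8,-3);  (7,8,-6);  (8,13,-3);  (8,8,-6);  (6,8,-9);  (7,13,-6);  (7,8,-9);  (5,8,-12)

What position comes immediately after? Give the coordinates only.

(6,13,-9)

Step-to-step displacements: (-2,+0,-3), (+1,+5,+3), (+0,-5,-3), (-2,+0,-3), (+1,+5,+3), (+0,-5,-3), (-2,+0,-3) — a repeating cycle of length 3.
step 8: apply (+1,+5,+3) → (6,13,-9)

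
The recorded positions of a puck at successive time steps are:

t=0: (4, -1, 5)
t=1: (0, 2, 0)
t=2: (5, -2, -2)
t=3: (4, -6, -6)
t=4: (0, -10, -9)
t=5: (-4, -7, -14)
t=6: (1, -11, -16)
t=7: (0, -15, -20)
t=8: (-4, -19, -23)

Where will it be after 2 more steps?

(-3, -20, -30)

Differencing gives (-4, +3, -5), (+5, -4, -2), (-1, -4, -4), (-4, -4, -3), (-4, +3, -5), (+5, -4, -2), (-1, -4, -4), (-4, -4, -3). This is the pattern (-4, +3, -5), (+5, -4, -2), (-1, -4, -4), (-4, -4, -3) repeated.
step 9: apply (-4, +3, -5) → (-8, -16, -28)
step 10: apply (+5, -4, -2) → (-3, -20, -30)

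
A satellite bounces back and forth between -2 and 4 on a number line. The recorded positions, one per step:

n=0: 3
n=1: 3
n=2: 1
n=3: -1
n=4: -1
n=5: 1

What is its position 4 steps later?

The value reflects between -2 and 4, moving 2 per step.
  step 6: 1 → 3
  step 7: 3 → 3
  step 8: 3 → 1
  step 9: 1 → -1

-1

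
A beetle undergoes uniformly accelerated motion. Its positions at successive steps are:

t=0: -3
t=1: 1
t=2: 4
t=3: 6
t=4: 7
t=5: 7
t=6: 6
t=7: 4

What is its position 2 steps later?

-3

Successive displacements: +4, +3, +2, +1, +0, -1, -2 — each changes by -1.
step 8: 4 − 3 → 1
step 9: 1 − 4 → -3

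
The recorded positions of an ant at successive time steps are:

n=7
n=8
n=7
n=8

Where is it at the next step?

The jumps are +1, -1, +1 — a geometric progression with ratio -1.
step 4: 8 − 1 → n=7

n=7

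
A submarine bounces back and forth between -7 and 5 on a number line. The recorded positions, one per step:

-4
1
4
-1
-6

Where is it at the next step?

The value reflects between -7 and 5, moving 5 per step.
  step 5: -6 → -3

-3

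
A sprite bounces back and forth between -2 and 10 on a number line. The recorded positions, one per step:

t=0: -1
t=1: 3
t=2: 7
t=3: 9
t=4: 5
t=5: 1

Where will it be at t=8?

The value travels 4 per step and bounces off the walls at -2 and 10.
  step 6: 1 → -1
  step 7: -1 → 3
  step 8: 3 → 7

7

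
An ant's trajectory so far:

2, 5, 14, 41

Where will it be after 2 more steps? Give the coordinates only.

365

Step-to-step displacements: +3, +9, +27; each is 3× the previous.
step 4: 41 + 81 → 122
step 5: 122 + 243 → 365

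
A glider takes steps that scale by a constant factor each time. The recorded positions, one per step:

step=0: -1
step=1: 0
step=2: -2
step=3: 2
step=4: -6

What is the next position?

10

The jumps are +1, -2, +4, -8 — a geometric progression with ratio -2.
step 5: -6 + 16 → 10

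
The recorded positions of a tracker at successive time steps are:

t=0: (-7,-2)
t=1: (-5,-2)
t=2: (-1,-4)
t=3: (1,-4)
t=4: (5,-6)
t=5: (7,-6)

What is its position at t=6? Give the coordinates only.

(11,-8)

Step-to-step displacements: (+2,+0), (+4,-2), (+2,+0), (+4,-2), (+2,+0) — a repeating cycle of length 2.
step 6: apply (+4,-2) → (11,-8)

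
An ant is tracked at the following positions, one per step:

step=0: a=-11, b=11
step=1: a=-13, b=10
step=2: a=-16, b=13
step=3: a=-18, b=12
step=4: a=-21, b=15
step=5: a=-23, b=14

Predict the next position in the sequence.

Differencing gives (-2, -1), (-3, +3), (-2, -1), (-3, +3), (-2, -1). This is the pattern (-2, -1), (-3, +3) repeated.
step 6: apply (-3, +3) → a=-26, b=17

a=-26, b=17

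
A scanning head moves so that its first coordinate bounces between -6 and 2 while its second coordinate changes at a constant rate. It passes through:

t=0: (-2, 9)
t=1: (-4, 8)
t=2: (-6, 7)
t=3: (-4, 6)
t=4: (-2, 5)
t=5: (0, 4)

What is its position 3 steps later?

(-2, 1)

The first coordinate travels 2 per step and bounces off the walls at -6 and 2.
  step 6: 0 → 2
  step 7: 2 → 0
  step 8: 0 → -2
The second coordinate changes by -1 each step: at step 8 it is 1.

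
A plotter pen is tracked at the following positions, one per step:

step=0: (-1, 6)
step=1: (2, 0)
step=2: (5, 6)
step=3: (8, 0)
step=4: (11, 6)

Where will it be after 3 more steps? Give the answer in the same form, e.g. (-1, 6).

The first coordinate changes by +3 each step, so at step 7 it is -1 + 7·(3) = 20.
The second coordinate repeats the cycle [6, 0] with period 2; step 7 mod 2 = 1, giving 0.

(20, 0)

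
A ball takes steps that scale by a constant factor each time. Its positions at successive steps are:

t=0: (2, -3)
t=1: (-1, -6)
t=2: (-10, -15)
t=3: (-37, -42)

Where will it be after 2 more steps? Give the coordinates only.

(-361, -366)

Step-to-step displacements: (-3, -3), (-9, -9), (-27, -27); each is 3× the previous.
step 4: (-37, -42) + (-81, -81) → (-118, -123)
step 5: (-118, -123) + (-243, -243) → (-361, -366)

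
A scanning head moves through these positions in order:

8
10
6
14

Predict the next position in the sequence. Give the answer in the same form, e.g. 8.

Step-to-step displacements: +2, -4, +8; each is -2× the previous.
step 4: 14 − 16 → -2

-2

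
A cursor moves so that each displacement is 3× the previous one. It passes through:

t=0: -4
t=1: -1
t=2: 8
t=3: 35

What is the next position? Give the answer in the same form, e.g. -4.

116

Step-to-step displacements: +3, +9, +27; each is 3× the previous.
step 4: 35 + 81 → 116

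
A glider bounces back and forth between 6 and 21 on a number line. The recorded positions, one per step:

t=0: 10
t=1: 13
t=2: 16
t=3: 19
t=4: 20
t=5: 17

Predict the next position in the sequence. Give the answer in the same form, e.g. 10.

14

The value travels 3 per step and bounces off the walls at 6 and 21.
  step 6: 17 → 14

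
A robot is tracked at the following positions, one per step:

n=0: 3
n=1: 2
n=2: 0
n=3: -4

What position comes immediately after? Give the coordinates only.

The jumps are -1, -2, -4 — a geometric progression with ratio 2.
step 4: -4 − 8 → -12

-12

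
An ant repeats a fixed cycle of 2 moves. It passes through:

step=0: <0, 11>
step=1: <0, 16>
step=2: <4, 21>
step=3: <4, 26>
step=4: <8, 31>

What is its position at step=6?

<12, 41>

Step-to-step displacements: <+0, +5>, <+4, +5>, <+0, +5>, <+4, +5> — a repeating cycle of length 2.
step 5: apply <+0, +5> → <8, 36>
step 6: apply <+4, +5> → <12, 41>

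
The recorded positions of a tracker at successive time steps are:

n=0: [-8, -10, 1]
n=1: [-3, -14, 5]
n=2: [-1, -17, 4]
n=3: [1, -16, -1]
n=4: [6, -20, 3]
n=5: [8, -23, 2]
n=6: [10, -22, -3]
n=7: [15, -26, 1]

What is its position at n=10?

[24, -32, -1]

Step-to-step displacements: [+5, -4, +4], [+2, -3, -1], [+2, +1, -5], [+5, -4, +4], [+2, -3, -1], [+2, +1, -5], [+5, -4, +4] — a repeating cycle of length 3.
step 8: apply [+2, -3, -1] → [17, -29, 0]
step 9: apply [+2, +1, -5] → [19, -28, -5]
step 10: apply [+5, -4, +4] → [24, -32, -1]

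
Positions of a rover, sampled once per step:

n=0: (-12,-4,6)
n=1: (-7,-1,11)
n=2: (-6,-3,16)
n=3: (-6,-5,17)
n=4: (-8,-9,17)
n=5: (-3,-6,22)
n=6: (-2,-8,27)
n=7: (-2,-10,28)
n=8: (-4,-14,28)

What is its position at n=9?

The moves between consecutive positions are (+5,+3,+5), (+1,-2,+5), (+0,-2,+1), (-2,-4,+0), (+5,+3,+5), (+1,-2,+5), (+0,-2,+1), (-2,-4,+0); they repeat the 4-cycle [(+5,+3,+5), (+1,-2,+5), (+0,-2,+1), (-2,-4,+0)].
step 9: apply (+5,+3,+5) → (1,-11,33)

(1,-11,33)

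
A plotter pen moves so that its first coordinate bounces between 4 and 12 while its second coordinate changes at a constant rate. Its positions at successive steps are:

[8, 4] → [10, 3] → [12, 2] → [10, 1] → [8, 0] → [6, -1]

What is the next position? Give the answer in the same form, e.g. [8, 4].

[4, -2]

The first coordinate travels 2 per step and bounces off the walls at 4 and 12.
  step 6: 6 → 4
The second coordinate changes by -1 each step: at step 6 it is -2.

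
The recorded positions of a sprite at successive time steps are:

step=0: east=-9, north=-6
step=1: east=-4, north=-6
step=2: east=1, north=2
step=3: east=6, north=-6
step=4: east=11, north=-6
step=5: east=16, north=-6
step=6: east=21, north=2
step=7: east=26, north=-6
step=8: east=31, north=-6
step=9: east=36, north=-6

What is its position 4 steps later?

The east coordinate changes by +5 each step, so at step 13 it is -9 + 13·(5) = 56.
The north coordinate repeats the cycle [-6, -6, 2, -6] with period 4; step 13 mod 4 = 1, giving -6.

east=56, north=-6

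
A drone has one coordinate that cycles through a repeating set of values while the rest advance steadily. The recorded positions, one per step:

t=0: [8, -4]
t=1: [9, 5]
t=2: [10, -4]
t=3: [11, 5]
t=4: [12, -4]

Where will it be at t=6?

The first coordinate changes by +1 each step, so at step 6 it is 8 + 6·(1) = 14.
The second coordinate repeats the cycle [-4, 5] with period 2; step 6 mod 2 = 0, giving -4.

[14, -4]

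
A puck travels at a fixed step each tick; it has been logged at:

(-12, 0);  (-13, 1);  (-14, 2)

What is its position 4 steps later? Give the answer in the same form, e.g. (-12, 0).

Constant displacement of (-1, +1) per step.
step 3: (-14, 2) + (-1, +1) → (-15, 3)
step 4: (-15, 3) + (-1, +1) → (-16, 4)
step 5: (-16, 4) + (-1, +1) → (-17, 5)
step 6: (-17, 5) + (-1, +1) → (-18, 6)

(-18, 6)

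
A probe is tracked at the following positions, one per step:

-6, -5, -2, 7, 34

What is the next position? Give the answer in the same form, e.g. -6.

Step-to-step displacements: +1, +3, +9, +27; each is 3× the previous.
step 5: 34 + 81 → 115

115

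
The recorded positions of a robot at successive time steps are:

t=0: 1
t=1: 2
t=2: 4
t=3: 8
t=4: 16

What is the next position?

32

Consecutive displacements +1, +2, +4, +8 scale by a factor of 2 each step.
step 5: 16 + 16 → 32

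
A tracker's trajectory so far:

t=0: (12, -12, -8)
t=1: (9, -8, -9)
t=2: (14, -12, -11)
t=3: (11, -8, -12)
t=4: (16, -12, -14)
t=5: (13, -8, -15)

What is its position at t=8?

Differencing gives (-3, +4, -1), (+5, -4, -2), (-3, +4, -1), (+5, -4, -2), (-3, +4, -1). This is the pattern (-3, +4, -1), (+5, -4, -2) repeated.
step 6: apply (+5, -4, -2) → (18, -12, -17)
step 7: apply (-3, +4, -1) → (15, -8, -18)
step 8: apply (+5, -4, -2) → (20, -12, -20)

(20, -12, -20)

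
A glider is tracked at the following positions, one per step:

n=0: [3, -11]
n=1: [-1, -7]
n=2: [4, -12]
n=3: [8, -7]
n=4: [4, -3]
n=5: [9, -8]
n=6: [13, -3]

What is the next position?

[9, 1]

The moves between consecutive positions are [-4, +4], [+5, -5], [+4, +5], [-4, +4], [+5, -5], [+4, +5]; they repeat the 3-cycle [[-4, +4], [+5, -5], [+4, +5]].
step 7: apply [-4, +4] → [9, 1]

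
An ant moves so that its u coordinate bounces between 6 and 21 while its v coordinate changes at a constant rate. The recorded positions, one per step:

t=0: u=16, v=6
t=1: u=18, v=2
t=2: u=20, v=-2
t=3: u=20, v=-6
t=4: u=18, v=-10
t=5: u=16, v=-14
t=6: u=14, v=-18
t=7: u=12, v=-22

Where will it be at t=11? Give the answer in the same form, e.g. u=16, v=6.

u=8, v=-38

The u coordinate travels 2 per step and bounces off the walls at 6 and 21.
  step 8: 12 → 10
  step 9: 10 → 8
  step 10: 8 → 6
  step 11: 6 → 8
The v coordinate changes by -4 each step: at step 11 it is -38.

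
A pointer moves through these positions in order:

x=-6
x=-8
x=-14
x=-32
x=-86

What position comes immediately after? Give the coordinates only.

x=-248

The jumps are -2, -6, -18, -54 — a geometric progression with ratio 3.
step 5: -86 − 162 → x=-248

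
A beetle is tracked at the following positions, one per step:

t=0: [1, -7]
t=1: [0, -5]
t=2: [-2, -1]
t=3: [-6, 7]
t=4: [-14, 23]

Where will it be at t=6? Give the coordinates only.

[-62, 119]

Consecutive displacements [-1, +2], [-2, +4], [-4, +8], [-8, +16] scale by a factor of 2 each step.
step 5: [-14, 23] + [-16, +32] → [-30, 55]
step 6: [-30, 55] + [-32, +64] → [-62, 119]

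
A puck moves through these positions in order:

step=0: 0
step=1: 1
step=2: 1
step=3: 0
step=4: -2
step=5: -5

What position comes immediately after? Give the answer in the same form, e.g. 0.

-9

Taking differences between consecutive positions: +1, +0, -1, -2, -3. These grow by -1 each step.
step 6: -5 − 4 → -9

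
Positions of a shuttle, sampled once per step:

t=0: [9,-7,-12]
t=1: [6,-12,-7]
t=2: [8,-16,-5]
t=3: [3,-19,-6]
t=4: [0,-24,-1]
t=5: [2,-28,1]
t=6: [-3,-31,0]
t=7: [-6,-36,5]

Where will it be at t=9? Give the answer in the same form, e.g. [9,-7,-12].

[-9,-43,6]

The moves between consecutive positions are [-3,-5,+5], [+2,-4,+2], [-5,-3,-1], [-3,-5,+5], [+2,-4,+2], [-5,-3,-1], [-3,-5,+5]; they repeat the 3-cycle [[-3,-5,+5], [+2,-4,+2], [-5,-3,-1]].
step 8: apply [+2,-4,+2] → [-4,-40,7]
step 9: apply [-5,-3,-1] → [-9,-43,6]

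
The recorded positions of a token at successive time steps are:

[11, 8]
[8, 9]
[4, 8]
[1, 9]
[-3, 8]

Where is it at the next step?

The moves between consecutive positions are [-3, +1], [-4, -1], [-3, +1], [-4, -1]; they repeat the 2-cycle [[-3, +1], [-4, -1]].
step 5: apply [-3, +1] → [-6, 9]

[-6, 9]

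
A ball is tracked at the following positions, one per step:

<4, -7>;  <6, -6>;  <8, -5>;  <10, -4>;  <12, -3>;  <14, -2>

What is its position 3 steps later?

<20, 1>

The position changes by <+2, +1> every step.
step 6: <14, -2> + <+2, +1> → <16, -1>
step 7: <16, -1> + <+2, +1> → <18, 0>
step 8: <18, 0> + <+2, +1> → <20, 1>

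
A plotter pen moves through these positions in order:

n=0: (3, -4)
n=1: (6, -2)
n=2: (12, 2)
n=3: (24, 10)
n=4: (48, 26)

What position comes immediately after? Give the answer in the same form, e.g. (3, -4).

(96, 58)

Consecutive displacements (+3, +2), (+6, +4), (+12, +8), (+24, +16) scale by a factor of 2 each step.
step 5: (48, 26) + (+48, +32) → (96, 58)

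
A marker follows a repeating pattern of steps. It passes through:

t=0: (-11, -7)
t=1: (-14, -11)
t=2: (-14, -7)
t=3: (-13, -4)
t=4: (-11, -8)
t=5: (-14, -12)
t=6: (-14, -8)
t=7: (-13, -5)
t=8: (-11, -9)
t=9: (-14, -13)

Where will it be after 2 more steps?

The moves between consecutive positions are (-3, -4), (+0, +4), (+1, +3), (+2, -4), (-3, -4), (+0, +4), (+1, +3), (+2, -4), (-3, -4); they repeat the 4-cycle [(-3, -4), (+0, +4), (+1, +3), (+2, -4)].
step 10: apply (+0, +4) → (-14, -9)
step 11: apply (+1, +3) → (-13, -6)

(-13, -6)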